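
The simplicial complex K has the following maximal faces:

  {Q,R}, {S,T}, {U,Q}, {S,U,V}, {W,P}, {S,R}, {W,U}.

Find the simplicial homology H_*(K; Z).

H_0 ≅ Z,  H_1 ≅ Z,  H_2 = 0.

Order the vertices as P < Q < R < S < T < U < V < W. Listing each simplex with vertices in this order, K has dimension 2 with simplices:

  0-simplices (8): P, Q, R, S, T, U, V, W
  1-simplices (9): PW, QR, QU, RS, ST, SU, SV, UV, UW
  2-simplices (1): SUV

giving chain groups C_0 ≅ Z^8, C_1 ≅ Z^9, C_2 ≅ Z^1.

Boundary ∂_1: C_1 → C_0 is given by ∂[p,q] = [q] − [p]. For instance
  ∂ST = T − S.
As a 8×9 matrix over Z this has rank 7, with invariant factors (1,1,1,1,1,1,1).

Boundary ∂_2: C_2 → C_1 maps a triangle to the signed sum of its edges. For instance
  ∂SUV = UV − SV + SU.
The resulting 9×1 matrix has rank 1, and its Smith normal form has invariant factors (1).

Now H_k = ker ∂_k / im ∂_{k+1}, so:

  H_0: rank C_0 − rank ∂_1 = 8 − 7 = 1, and the invariant factors of ∂_1 are all 1, so H_0 = Z.
  H_1: rank ker ∂_1 − rank ∂_2 = (9 − 7) − 1 = 1, and the invariant factors of ∂_2 are all 1, so H_1 = Z.
  H_2: rank ker ∂_2 − rank ∂_3 = (1 − 1) − 0 = 0, and there is no ∂_3, so H_2 = 0.

As a check, the Euler characteristic is 8 − 9 + 1 = 0, which agrees with 1 − 1 + 0 = 0.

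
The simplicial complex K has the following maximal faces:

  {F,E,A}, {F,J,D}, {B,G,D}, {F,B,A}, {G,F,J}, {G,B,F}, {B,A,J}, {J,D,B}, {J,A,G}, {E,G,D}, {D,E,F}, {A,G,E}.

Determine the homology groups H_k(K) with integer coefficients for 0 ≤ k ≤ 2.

Order the vertices as A < B < D < E < F < G < J. Listing each simplex with vertices in this order, K has dimension 2 with simplices:

  0-simplices (7): A, B, D, E, F, G, J
  1-simplices (18): AB, AE, AF, AG, AJ, BD, BF, BG, BJ, DE, DF, DG, DJ, EF, EG, FG, FJ, GJ
  2-simplices (12): ABF, ABJ, AEF, AEG, AGJ, BDG, BDJ, BFG, DEF, DEG, DFJ, FGJ

giving chain groups C_0 ≅ Z^7, C_1 ≅ Z^18, C_2 ≅ Z^12.

Boundary ∂_1: C_1 → C_0 sends each edge [p,q] (with p < q) to q − p. For instance
  ∂AF = F − A.
The resulting 7×18 matrix has rank 6, and its Smith normal form has invariant factors (1,1,1,1,1,1).

∂_2: C_2 → C_1 sends each 2-simplex [p,q,r] to [q,r] − [p,r] + [p,q]. For instance
  ∂DEF = EF − DF + DE,
  ∂DFJ = FJ − DJ + DF.
As a 18×12 matrix over Z this has rank 12, with invariant factors (1,1,1,1,1,1,1,1,1,1,1,2).

Reading off H_k = ker ∂_k / im ∂_{k+1}:

  H_0: rank C_0 − rank ∂_1 = 7 − 6 = 1, and the invariant factors of ∂_1 are all 1, so H_0 = Z.
  H_1: rank ker ∂_1 − rank ∂_2 = (18 − 6) − 12 = 0, and ∂_2 has invariant factor 2 > 1, so H_1 = Z/2.
  H_2: rank ker ∂_2 − rank ∂_3 = (12 − 12) − 0 = 0, and there is no ∂_3, so H_2 = 0.

As a check, the Euler characteristic is 7 − 18 + 12 = 1, which agrees with 1 − 0 + 0 = 1.
(K is a triangulation of the real projective plane RP^2.)

H_0 ≅ Z,  H_1 ≅ Z/2,  H_2 = 0.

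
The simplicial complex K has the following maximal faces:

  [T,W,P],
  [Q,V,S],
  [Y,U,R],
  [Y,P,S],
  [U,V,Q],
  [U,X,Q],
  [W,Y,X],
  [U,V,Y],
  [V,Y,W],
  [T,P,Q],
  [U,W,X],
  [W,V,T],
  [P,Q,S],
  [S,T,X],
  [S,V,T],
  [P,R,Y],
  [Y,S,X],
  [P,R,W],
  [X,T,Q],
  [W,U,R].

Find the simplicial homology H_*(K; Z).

H_0 ≅ Z,  H_1 ≅ Z × Z/2,  H_2 = 0.

Order the vertices as P < Q < R < S < T < U < V < W < X < Y. Listing each simplex with vertices in this order, K has dimension 2 with simplices:

  0-simplices (10): P, Q, R, S, T, U, V, W, X, Y
  1-simplices (30): PQ, PR, PS, PT, PW, PY, QS, QT, QU, QV, QX, RU, RW, RY, ST, SV, SX, SY, TV, TW, TX, UV, UW, UX, UY, VW, VY, WX, WY, XY
  2-simplices (20): PQS, PQT, PRW, PRY, PSY, PTW, QSV, QTX, QUV, QUX, RUW, RUY, STV, STX, SXY, TVW, UVY, UWX, VWY, WXY

giving chain groups C_0 ≅ Z^10, C_1 ≅ Z^30, C_2 ≅ Z^20.

Boundary ∂_1: C_1 → C_0 sends each edge [p,q] (with p < q) to q − p.
The 10×30 boundary matrix has rank 9 and Smith normal form diag(1,1,1,1,1,1,1,1,1).

Boundary ∂_2: C_2 → C_1 acts by ∂[p,q,r] = [q,r] − [p,r] + [p,q]. For instance
  ∂UVY = VY − UY + UV,
  ∂QSV = SV − QV + QS.
As a 30×20 matrix over Z this has rank 20, with invariant factors (1,1,1,1,1,1,1,1,1,1,1,1,1,1,1,1,1,1,1,2).

From H_k ≅ ker(∂_k) / im(∂_{k+1}) we obtain:

  H_0: rank C_0 − rank ∂_1 = 10 − 9 = 1, and the invariant factors of ∂_1 are all 1, so H_0 ≅ Z.
  H_1: rank ker ∂_1 − rank ∂_2 = (30 − 9) − 20 = 1, and ∂_2 has invariant factor 2 > 1, so H_1 ≅ Z × Z/2.
  H_2: rank ker ∂_2 − rank ∂_3 = (20 − 20) − 0 = 0, and there is no ∂_3, so H_2 ≅ 0.

(K is a triangulation of the Klein bottle.)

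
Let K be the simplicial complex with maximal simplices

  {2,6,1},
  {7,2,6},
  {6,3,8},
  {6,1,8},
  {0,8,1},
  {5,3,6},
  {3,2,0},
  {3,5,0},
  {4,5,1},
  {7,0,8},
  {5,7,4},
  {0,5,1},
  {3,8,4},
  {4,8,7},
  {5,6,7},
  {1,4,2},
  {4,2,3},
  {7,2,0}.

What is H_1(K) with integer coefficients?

H_1 = Z^2.

We work with the vertex ordering 0 < 1 < 2 < 3 < 4 < 5 < 6 < 7 < 8. The simplices of K, each written with vertices in increasing order, are:

  0-simplices (9): [0], [1], [2], [3], [4], [5], [6], [7], [8]
  1-simplices (27): (27 of them)
  2-simplices (18): [0,1,5], [0,1,8], [0,2,3], [0,2,7], [0,3,5], [0,7,8], [1,2,4], [1,2,6], [1,4,5], [1,6,8], [2,3,4], [2,6,7], [3,4,8], [3,5,6], [3,6,8], [4,5,7], [4,7,8], [5,6,7]

Hence C_0 ≅ Z^9, C_1 ≅ Z^27, C_2 ≅ Z^18.

The boundary map ∂_1: C_1 → C_0 maps an edge to its endpoints' difference, ∂[p,q] = q − p. For instance
  ∂[1,2] = [2] − [1].
This gives a 9×27 integer matrix of rank 8; reducing to Smith normal form yields diagonal entries (1,1,1,1,1,1,1,1).

∂_2: C_2 → C_1 acts by ∂[p,q,r] = [q,r] − [p,r] + [p,q]. For instance
  ∂[2,3,4] = [3,4] − [2,4] + [2,3],
  ∂[1,6,8] = [6,8] − [1,8] + [1,6].
This gives a 27×18 integer matrix of rank 17; reducing to Smith normal form yields diagonal entries (1,1,1,1,1,1,1,1,1,1,1,1,1,1,1,1,1).

From H_k ≅ ker(∂_k) / im(∂_{k+1}) we obtain:

  H_1: rank ker ∂_1 − rank ∂_2 = (27 − 8) − 17 = 2, and the invariant factors of ∂_2 are all 1, so H_1 = Z^2.

(K is a triangulation of the torus T^2.)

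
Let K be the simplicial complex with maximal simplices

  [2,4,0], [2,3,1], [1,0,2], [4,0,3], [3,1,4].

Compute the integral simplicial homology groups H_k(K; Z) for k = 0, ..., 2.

Fix the vertex order 0 < 1 < 2 < 3 < 4 and write every simplex with vertices in increasing order. Then dim K = 2 and the simplices of K are:

  0-simplices (5): [0], [1], [2], [3], [4]
  1-simplices (10): [0,1], [0,2], [0,3], [0,4], [1,2], [1,3], [1,4], [2,3], [2,4], [3,4]
  2-simplices (5): [0,1,2], [0,2,4], [0,3,4], [1,2,3], [1,3,4]

giving chain groups C_0 ≅ Z^5, C_1 ≅ Z^10, C_2 ≅ Z^5.

∂_1: C_1 → C_0 maps an edge to its endpoints' difference, ∂[p,q] = q − p. For instance
  ∂[0,1] = [1] − [0].
The 5×10 boundary matrix has rank 4 and Smith normal form diag(1,1,1,1).

The boundary map ∂_2: C_2 → C_1 sends each 2-simplex [p,q,r] to [q,r] − [p,r] + [p,q]. For instance
  ∂[1,2,3] = [2,3] − [1,3] + [1,2],
  ∂[0,2,4] = [2,4] − [0,4] + [0,2].
The 10×5 boundary matrix has rank 5 and Smith normal form diag(1,1,1,1,1).

Computing H_k = (kernel of ∂_k) / (image of ∂_{k+1}):

  H_0: rank C_0 − rank ∂_1 = 5 − 4 = 1, and the invariant factors of ∂_1 are all 1, so H_0 ≅ Z.
  H_1: rank ker ∂_1 − rank ∂_2 = (10 − 4) − 5 = 1, and the invariant factors of ∂_2 are all 1, so H_1 ≅ Z.
  H_2: rank ker ∂_2 − rank ∂_3 = (5 − 5) − 0 = 0, and there is no ∂_3, so H_2 ≅ 0.

H_0 ≅ Z,  H_1 ≅ Z,  H_2 = 0.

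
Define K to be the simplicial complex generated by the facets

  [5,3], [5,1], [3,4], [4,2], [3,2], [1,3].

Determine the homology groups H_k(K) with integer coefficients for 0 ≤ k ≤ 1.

H_0 = Z,  H_1 = Z^2.

Take the total order 1 < 2 < 3 < 4 < 5 on the vertex set. Then K (dimension 1) consists of the simplices:

  0-simplices (5): [1], [2], [3], [4], [5]
  1-simplices (6): [1,3], [1,5], [2,3], [2,4], [3,4], [3,5]

Hence C_0 ≅ Z^5, C_1 ≅ Z^6.

Boundary ∂_1: C_1 → C_0 sends each edge [p,q] (with p < q) to q − p. For instance
  ∂[3,5] = [5] − [3].
As a 5×6 matrix over Z this has rank 4, with invariant factors (1,1,1,1).

Computing H_k = (kernel of ∂_k) / (image of ∂_{k+1}):

  H_0: rank C_0 − rank ∂_1 = 5 − 4 = 1, and the invariant factors of ∂_1 are all 1, so H_0 ≅ Z.
  H_1: rank ker ∂_1 − rank ∂_2 = (6 − 4) − 0 = 2, and there is no ∂_2, so H_1 ≅ Z^2.

(K is a triangulation of a wedge of 2 circles.)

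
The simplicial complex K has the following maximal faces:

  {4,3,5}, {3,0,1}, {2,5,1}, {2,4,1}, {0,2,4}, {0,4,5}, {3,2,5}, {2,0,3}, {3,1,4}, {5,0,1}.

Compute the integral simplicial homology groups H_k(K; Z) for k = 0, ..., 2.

We work with the vertex ordering 0 < 1 < 2 < 3 < 4 < 5. The simplices of K, each written with vertices in increasing order, are:

  0-simplices (6): [0], [1], [2], [3], [4], [5]
  1-simplices (15): [0,1], [0,2], [0,3], [0,4], [0,5], [1,2], [1,3], [1,4], [1,5], [2,3], [2,4], [2,5], [3,4], [3,5], [4,5]
  2-simplices (10): [0,1,3], [0,1,5], [0,2,3], [0,2,4], [0,4,5], [1,2,4], [1,2,5], [1,3,4], [2,3,5], [3,4,5]

Hence C_0 ≅ Z^6, C_1 ≅ Z^15, C_2 ≅ Z^10.

∂_1: C_1 → C_0 is given by ∂[p,q] = [q] − [p]. For instance
  ∂[1,3] = [3] − [1].
This gives a 6×15 integer matrix of rank 5; reducing to Smith normal form yields diagonal entries (1,1,1,1,1).

The boundary map ∂_2: C_2 → C_1 acts by ∂[p,q,r] = [q,r] − [p,r] + [p,q]. For instance
  ∂[1,2,5] = [2,5] − [1,5] + [1,2],
  ∂[0,1,5] = [1,5] − [0,5] + [0,1].
As a 15×10 matrix over Z this has rank 10, with invariant factors (1,1,1,1,1,1,1,1,1,2).

Reading off H_k = ker ∂_k / im ∂_{k+1}:

  H_0: rank C_0 − rank ∂_1 = 6 − 5 = 1, and the invariant factors of ∂_1 are all 1, so H_0 = Z.
  H_1: rank ker ∂_1 − rank ∂_2 = (15 − 5) − 10 = 0, and ∂_2 has invariant factor 2 > 1, so H_1 = Z_2.
  H_2: rank ker ∂_2 − rank ∂_3 = (10 − 10) − 0 = 0, and there is no ∂_3, so H_2 = 0.

As a check, the Euler characteristic is 6 − 15 + 10 = 1, which agrees with 1 − 0 + 0 = 1.
(K is a triangulation of the real projective plane RP^2.)

H_0 = Z,  H_1 = Z_2,  H_2 = 0.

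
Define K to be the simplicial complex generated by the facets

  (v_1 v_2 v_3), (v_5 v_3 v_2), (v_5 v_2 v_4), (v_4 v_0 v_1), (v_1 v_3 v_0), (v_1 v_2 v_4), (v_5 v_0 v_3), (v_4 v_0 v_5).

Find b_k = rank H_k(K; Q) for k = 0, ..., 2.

b_0 = 1, b_1 = 0, b_2 = 1.

We work with the vertex ordering v_0 < v_1 < v_2 < v_3 < v_4 < v_5. The simplices of K, each written with vertices in increasing order, are:

  0-simplices (6): [v_0], [v_1], [v_2], [v_3], [v_4], [v_5]
  1-simplices (12): [v_0,v_1], [v_0,v_3], [v_0,v_4], [v_0,v_5], [v_1,v_2], [v_1,v_3], [v_1,v_4], [v_2,v_3], [v_2,v_4], [v_2,v_5], [v_3,v_5], [v_4,v_5]
  2-simplices (8): [v_0,v_1,v_3], [v_0,v_1,v_4], [v_0,v_3,v_5], [v_0,v_4,v_5], [v_1,v_2,v_3], [v_1,v_2,v_4], [v_2,v_3,v_5], [v_2,v_4,v_5]

giving chain groups C_0 ≅ Z^6, C_1 ≅ Z^12, C_2 ≅ Z^8.

The boundary map ∂_1: C_1 → C_0 is given by ∂[p,q] = [q] − [p]. For instance
  ∂[v_0,v_4] = [v_4] − [v_0].
The 6×12 boundary matrix has rank 5 and Smith normal form diag(1,1,1,1,1).

The boundary map ∂_2: C_2 → C_1 sends each 2-simplex [p,q,r] to [q,r] − [p,r] + [p,q]. For instance
  ∂[v_0,v_4,v_5] = [v_4,v_5] − [v_0,v_5] + [v_0,v_4],
  ∂[v_0,v_1,v_3] = [v_1,v_3] − [v_0,v_3] + [v_0,v_1].
As a 12×8 matrix over Z this has rank 7, with invariant factors (1,1,1,1,1,1,1).

Reading off H_k = ker ∂_k / im ∂_{k+1}:

  H_0: rank C_0 − rank ∂_1 = 6 − 5 = 1, and the invariant factors of ∂_1 are all 1, so H_0 ≅ Z.
  H_1: rank ker ∂_1 − rank ∂_2 = (12 − 5) − 7 = 0, and the invariant factors of ∂_2 are all 1, so H_1 ≅ 0.
  H_2: rank ker ∂_2 − rank ∂_3 = (8 − 7) − 0 = 1, and there is no ∂_3, so H_2 ≅ Z.

As a check, the Euler characteristic is 6 − 12 + 8 = 2, which agrees with 1 − 0 + 1 = 2.

Hence the Betti numbers are b_0 = 1, b_1 = 0, b_2 = 1.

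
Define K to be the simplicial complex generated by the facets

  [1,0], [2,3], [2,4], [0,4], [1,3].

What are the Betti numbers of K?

b_0 = 1, b_1 = 1.

Fix the vertex order 0 < 1 < 2 < 3 < 4 and write every simplex with vertices in increasing order. Then dim K = 1 and the simplices of K are:

  0-simplices (5): [0], [1], [2], [3], [4]
  1-simplices (5): [0,1], [0,4], [1,3], [2,3], [2,4]

giving chain groups C_0 ≅ Z^5, C_1 ≅ Z^5.

The boundary map ∂_1: C_1 → C_0 maps an edge to its endpoints' difference, ∂[p,q] = q − p.
As a 5×5 matrix over Z this has rank 4, with invariant factors (1,1,1,1).

Reading off H_k = ker ∂_k / im ∂_{k+1}:

  H_0: rank C_0 − rank ∂_1 = 5 − 4 = 1, and the invariant factors of ∂_1 are all 1, so H_0 ≅ Z.
  H_1: rank ker ∂_1 − rank ∂_2 = (5 − 4) − 0 = 1, and there is no ∂_2, so H_1 ≅ Z.

Hence the Betti numbers are b_0 = 1, b_1 = 1.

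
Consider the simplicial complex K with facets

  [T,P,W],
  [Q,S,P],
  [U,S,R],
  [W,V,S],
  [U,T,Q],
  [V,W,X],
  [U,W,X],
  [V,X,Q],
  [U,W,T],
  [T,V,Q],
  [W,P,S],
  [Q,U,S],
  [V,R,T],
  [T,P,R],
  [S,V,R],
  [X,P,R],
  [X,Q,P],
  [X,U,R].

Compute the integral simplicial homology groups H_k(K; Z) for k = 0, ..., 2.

Order the vertices as P < Q < R < S < T < U < V < W < X. Listing each simplex with vertices in this order, K has dimension 2 with simplices:

  0-simplices (9): P, Q, R, S, T, U, V, W, X
  1-simplices (27): PQ, PR, PS, PT, PW, PX, QS, QT, QU, QV, QX, RS, RT, RU, RV, RX, SU, SV, SW, TU, TV, TW, UW, UX, VW, VX, WX
  2-simplices (18): PQS, PQX, PRT, PRX, PSW, PTW, QSU, QTU, QTV, QVX, RSU, RSV, RTV, RUX, SVW, TUW, UWX, VWX

giving chain groups C_0 ≅ Z^9, C_1 ≅ Z^27, C_2 ≅ Z^18.

∂_1: C_1 → C_0 maps an edge to its endpoints' difference, ∂[p,q] = q − p. For instance
  ∂RV = V − R.
The resulting 9×27 matrix has rank 8, and its Smith normal form has invariant factors (1,1,1,1,1,1,1,1).

Boundary ∂_2: C_2 → C_1 maps a triangle to the signed sum of its edges. For instance
  ∂PRX = RX − PX + PR,
  ∂PQS = QS − PS + PQ.
This gives a 27×18 integer matrix of rank 17; reducing to Smith normal form yields diagonal entries (1,1,1,1,1,1,1,1,1,1,1,1,1,1,1,1,1).

Now H_k = ker ∂_k / im ∂_{k+1}, so:

  H_0: rank C_0 − rank ∂_1 = 9 − 8 = 1, and the invariant factors of ∂_1 are all 1, so H_0 = Z.
  H_1: rank ker ∂_1 − rank ∂_2 = (27 − 8) − 17 = 2, and the invariant factors of ∂_2 are all 1, so H_1 = Z^2.
  H_2: rank ker ∂_2 − rank ∂_3 = (18 − 17) − 0 = 1, and there is no ∂_3, so H_2 = Z.

As a check, the Euler characteristic is 9 − 27 + 18 = 0, which agrees with 1 − 2 + 1 = 0.
(K is a triangulation of the torus T^2.)

H_0 ≅ Z,  H_1 ≅ Z^2,  H_2 ≅ Z.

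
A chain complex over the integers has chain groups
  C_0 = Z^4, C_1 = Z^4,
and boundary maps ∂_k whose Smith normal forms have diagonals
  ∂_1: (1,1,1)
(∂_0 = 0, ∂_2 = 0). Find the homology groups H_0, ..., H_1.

H_0: b_0 = 4 − 0 − 3 = 1; torsion from ∂_1 factors > 1: none. So H_0 ≅ Z.
H_1: b_1 = 4 − 3 − 0 = 1; torsion from ∂_2 factors > 1: none. So H_1 ≅ Z.

H_0 ≅ Z,  H_1 ≅ Z.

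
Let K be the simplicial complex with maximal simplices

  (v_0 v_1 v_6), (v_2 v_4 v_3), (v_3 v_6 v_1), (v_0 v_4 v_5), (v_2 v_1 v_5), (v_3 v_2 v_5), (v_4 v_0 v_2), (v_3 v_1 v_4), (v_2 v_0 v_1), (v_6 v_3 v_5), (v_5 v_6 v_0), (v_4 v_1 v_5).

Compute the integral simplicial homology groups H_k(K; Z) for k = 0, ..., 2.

H_0 = Z,  H_1 = Z_2,  H_2 = 0.

We work with the vertex ordering v_0 < v_1 < v_2 < v_3 < v_4 < v_5 < v_6. The simplices of K, each written with vertices in increasing order, are:

  0-simplices (7): [v_0], [v_1], [v_2], [v_3], [v_4], [v_5], [v_6]
  1-simplices (18): (18 of them)
  2-simplices (12): (12 of them)

giving chain groups C_0 ≅ Z^7, C_1 ≅ Z^18, C_2 ≅ Z^12.

Boundary ∂_1: C_1 → C_0 is given by ∂[p,q] = [q] − [p].
The 7×18 boundary matrix has rank 6 and Smith normal form diag(1,1,1,1,1,1).

Boundary ∂_2: C_2 → C_1 sends each 2-simplex [p,q,r] to [q,r] − [p,r] + [p,q]. For instance
  ∂[v_1,v_2,v_5] = [v_2,v_5] − [v_1,v_5] + [v_1,v_2],
  ∂[v_1,v_3,v_6] = [v_3,v_6] − [v_1,v_6] + [v_1,v_3].
As a 18×12 matrix over Z this has rank 12, with invariant factors (1,1,1,1,1,1,1,1,1,1,1,2).

Computing H_k = (kernel of ∂_k) / (image of ∂_{k+1}):

  H_0: rank C_0 − rank ∂_1 = 7 − 6 = 1, and the invariant factors of ∂_1 are all 1, so H_0 ≅ Z.
  H_1: rank ker ∂_1 − rank ∂_2 = (18 − 6) − 12 = 0, and ∂_2 has invariant factor 2 > 1, so H_1 ≅ Z_2.
  H_2: rank ker ∂_2 − rank ∂_3 = (12 − 12) − 0 = 0, and there is no ∂_3, so H_2 ≅ 0.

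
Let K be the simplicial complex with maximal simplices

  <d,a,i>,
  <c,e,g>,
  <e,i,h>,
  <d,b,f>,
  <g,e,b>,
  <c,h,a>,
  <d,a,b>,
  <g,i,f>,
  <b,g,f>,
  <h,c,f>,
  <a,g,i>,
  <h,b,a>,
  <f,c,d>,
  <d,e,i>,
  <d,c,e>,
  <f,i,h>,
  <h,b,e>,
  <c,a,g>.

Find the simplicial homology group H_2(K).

K has 9 vertices, 27 edges, 18 triangles.
rank ∂_2 = 17, rank ∂_3 = 0 ⇒ b_2 = 18 − 17 − 0 = 1. So H_2 ≅ Z.

H_2 = Z.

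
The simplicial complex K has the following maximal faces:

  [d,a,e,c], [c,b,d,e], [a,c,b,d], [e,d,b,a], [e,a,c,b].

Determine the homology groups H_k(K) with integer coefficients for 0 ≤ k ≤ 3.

H_0 = Z,  H_1 = 0,  H_2 = 0,  H_3 = Z.

We work with the vertex ordering a < b < c < d < e. The simplices of K, each written with vertices in increasing order, are:

  0-simplices (5): a, b, c, d, e
  1-simplices (10): ab, ac, ad, ae, bc, bd, be, cd, ce, de
  2-simplices (10): abc, abd, abe, acd, ace, ade, bcd, bce, bde, cde
  3-simplices (5): abcd, abce, abde, acde, bcde

giving chain groups C_0 ≅ Z^5, C_1 ≅ Z^10, C_2 ≅ Z^10, C_3 ≅ Z^5.

The boundary map ∂_1: C_1 → C_0 maps an edge to its endpoints' difference, ∂[p,q] = q − p. For instance
  ∂ce = e − c.
This gives a 5×10 integer matrix of rank 4; reducing to Smith normal form yields diagonal entries (1,1,1,1).

∂_2: C_2 → C_1 acts by ∂[p,q,r] = [q,r] − [p,r] + [p,q]. For instance
  ∂abc = bc − ac + ab,
  ∂bce = ce − be + bc.
The resulting 10×10 matrix has rank 6, and its Smith normal form has invariant factors (1,1,1,1,1,1).

Boundary ∂_3: C_3 → C_2 sends each 3-simplex σ to the alternating sum Σ_i (−1)^i (σ with its i-th vertex removed). For instance
  ∂abce = bce − ace + abe − abc,
  ∂acde = cde − ade + ace − acd.
The resulting 10×5 matrix has rank 4, and its Smith normal form has invariant factors (1,1,1,1).

Reading off H_k = ker ∂_k / im ∂_{k+1}:

  H_0: rank C_0 − rank ∂_1 = 5 − 4 = 1, and the invariant factors of ∂_1 are all 1, so H_0 = Z.
  H_1: rank ker ∂_1 − rank ∂_2 = (10 − 4) − 6 = 0, and the invariant factors of ∂_2 are all 1, so H_1 = 0.
  H_2: rank ker ∂_2 − rank ∂_3 = (10 − 6) − 4 = 0, and the invariant factors of ∂_3 are all 1, so H_2 = 0.
  H_3: rank ker ∂_3 − rank ∂_4 = (5 − 4) − 0 = 1, and there is no ∂_4, so H_3 = Z.

(K is a triangulation of the 3-sphere S^3.)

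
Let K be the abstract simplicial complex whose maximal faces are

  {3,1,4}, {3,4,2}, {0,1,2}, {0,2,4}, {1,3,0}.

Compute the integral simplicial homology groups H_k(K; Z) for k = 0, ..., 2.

Fix the vertex order 0 < 1 < 2 < 3 < 4 and write every simplex with vertices in increasing order. Then dim K = 2 and the simplices of K are:

  0-simplices (5): [0], [1], [2], [3], [4]
  1-simplices (10): [0,1], [0,2], [0,3], [0,4], [1,2], [1,3], [1,4], [2,3], [2,4], [3,4]
  2-simplices (5): [0,1,2], [0,1,3], [0,2,4], [1,3,4], [2,3,4]

Hence C_0 ≅ Z^5, C_1 ≅ Z^10, C_2 ≅ Z^5.

The boundary map ∂_1: C_1 → C_0 maps an edge to its endpoints' difference, ∂[p,q] = q − p. For instance
  ∂[1,4] = [4] − [1].
This gives a 5×10 integer matrix of rank 4; reducing to Smith normal form yields diagonal entries (1,1,1,1).

∂_2: C_2 → C_1 acts by ∂[p,q,r] = [q,r] − [p,r] + [p,q]. For instance
  ∂[0,1,3] = [1,3] − [0,3] + [0,1],
  ∂[2,3,4] = [3,4] − [2,4] + [2,3].
This gives a 10×5 integer matrix of rank 5; reducing to Smith normal form yields diagonal entries (1,1,1,1,1).

Reading off H_k = ker ∂_k / im ∂_{k+1}:

  H_0: rank C_0 − rank ∂_1 = 5 − 4 = 1, and the invariant factors of ∂_1 are all 1, so H_0 = Z.
  H_1: rank ker ∂_1 − rank ∂_2 = (10 − 4) − 5 = 1, and the invariant factors of ∂_2 are all 1, so H_1 = Z.
  H_2: rank ker ∂_2 − rank ∂_3 = (5 − 5) − 0 = 0, and there is no ∂_3, so H_2 = 0.

As a check, the Euler characteristic is 5 − 10 + 5 = 0, which agrees with 1 − 1 + 0 = 0.

H_0 ≅ Z,  H_1 ≅ Z,  H_2 = 0.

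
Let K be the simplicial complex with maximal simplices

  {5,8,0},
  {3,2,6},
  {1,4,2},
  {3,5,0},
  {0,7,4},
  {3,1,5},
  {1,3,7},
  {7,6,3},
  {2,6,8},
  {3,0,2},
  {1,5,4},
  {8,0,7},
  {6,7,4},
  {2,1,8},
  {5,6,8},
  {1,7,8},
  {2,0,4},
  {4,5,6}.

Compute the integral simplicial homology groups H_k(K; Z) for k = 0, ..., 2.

Fix the vertex order 0 < 1 < 2 < 3 < 4 < 5 < 6 < 7 < 8 and write every simplex with vertices in increasing order. Then dim K = 2 and the simplices of K are:

  0-simplices (9): [0], [1], [2], [3], [4], [5], [6], [7], [8]
  1-simplices (27): (27 of them)
  2-simplices (18): [0,2,3], [0,2,4], [0,3,5], [0,4,7], [0,5,8], [0,7,8], [1,2,4], [1,2,8], [1,3,5], [1,3,7], [1,4,5], [1,7,8], [2,3,6], [2,6,8], [3,6,7], [4,5,6], [4,6,7], [5,6,8]

so the chain groups are C_0 ≅ Z^9, C_1 ≅ Z^27, C_2 ≅ Z^18.

The boundary map ∂_1: C_1 → C_0 sends each edge [p,q] (with p < q) to q − p. For instance
  ∂[0,5] = [5] − [0].
The resulting 9×27 matrix has rank 8, and its Smith normal form has invariant factors (1,1,1,1,1,1,1,1).

Boundary ∂_2: C_2 → C_1 sends each 2-simplex [p,q,r] to [q,r] − [p,r] + [p,q]. For instance
  ∂[1,2,4] = [2,4] − [1,4] + [1,2],
  ∂[0,5,8] = [5,8] − [0,8] + [0,5].
The 27×18 boundary matrix has rank 17 and Smith normal form diag(1,1,1,1,1,1,1,1,1,1,1,1,1,1,1,1,1).

Reading off H_k = ker ∂_k / im ∂_{k+1}:

  H_0: rank C_0 − rank ∂_1 = 9 − 8 = 1, and the invariant factors of ∂_1 are all 1, so H_0 = Z.
  H_1: rank ker ∂_1 − rank ∂_2 = (27 − 8) − 17 = 2, and the invariant factors of ∂_2 are all 1, so H_1 = Z^2.
  H_2: rank ker ∂_2 − rank ∂_3 = (18 − 17) − 0 = 1, and there is no ∂_3, so H_2 = Z.

As a check, the Euler characteristic is 9 − 27 + 18 = 0, which agrees with 1 − 2 + 1 = 0.

H_0 = Z,  H_1 = Z^2,  H_2 = Z.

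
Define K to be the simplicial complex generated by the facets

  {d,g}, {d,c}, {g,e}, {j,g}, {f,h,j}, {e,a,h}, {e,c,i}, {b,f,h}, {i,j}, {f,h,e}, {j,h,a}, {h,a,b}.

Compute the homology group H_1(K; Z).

Order the vertices as a < b < c < d < e < f < g < h < i < j. Listing each simplex with vertices in this order, K has dimension 2 with simplices:

  0-simplices (10): a, b, c, d, e, f, g, h, i, j
  1-simplices (19): ab, ae, ah, aj, bf, bh, cd, ce, ci, dg, ef, eg, eh, ei, fh, fj, gj, hj, ij
  2-simplices (7): abh, aeh, ahj, bfh, cei, efh, fhj

giving chain groups C_0 ≅ Z^10, C_1 ≅ Z^19, C_2 ≅ Z^7.

∂_1: C_1 → C_0 sends each edge [p,q] (with p < q) to q − p. For instance
  ∂ae = e − a.
This gives a 10×19 integer matrix of rank 9; reducing to Smith normal form yields diagonal entries (1,1,1,1,1,1,1,1,1).

Boundary ∂_2: C_2 → C_1 acts by ∂[p,q,r] = [q,r] − [p,r] + [p,q]. For instance
  ∂abh = bh − ah + ab,
  ∂ahj = hj − aj + ah.
As a 19×7 matrix over Z this has rank 7, with invariant factors (1,1,1,1,1,1,1).

From H_k ≅ ker(∂_k) / im(∂_{k+1}) we obtain:

  H_1: rank ker ∂_1 − rank ∂_2 = (19 − 9) − 7 = 3, and the invariant factors of ∂_2 are all 1, so H_1 = Z^3.

H_1 = Z^3.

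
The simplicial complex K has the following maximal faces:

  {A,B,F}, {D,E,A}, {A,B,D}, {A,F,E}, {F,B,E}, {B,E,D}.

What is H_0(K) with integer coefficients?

H_0 = Z.

Take the total order A < B < D < E < F on the vertex set. Then K (dimension 2) consists of the simplices:

  0-simplices (5): A, B, D, E, F
  1-simplices (9): AB, AD, AE, AF, BD, BE, BF, DE, EF
  2-simplices (6): ABD, ABF, ADE, AEF, BDE, BEF

so the chain groups are C_0 ≅ Z^5, C_1 ≅ Z^9, C_2 ≅ Z^6.

Boundary ∂_1: C_1 → C_0 sends each edge [p,q] (with p < q) to q − p. For instance
  ∂BD = D − B.
The resulting 5×9 matrix has rank 4, and its Smith normal form has invariant factors (1,1,1,1).

Boundary ∂_2: C_2 → C_1 acts by ∂[p,q,r] = [q,r] − [p,r] + [p,q]. For instance
  ∂ADE = DE − AE + AD,
  ∂ABD = BD − AD + AB.
The 9×6 boundary matrix has rank 5 and Smith normal form diag(1,1,1,1,1).

From H_k ≅ ker(∂_k) / im(∂_{k+1}) we obtain:

  H_0: rank C_0 − rank ∂_1 = 5 − 4 = 1, and the invariant factors of ∂_1 are all 1, so H_0 = Z.

(K is a triangulation of the 2-sphere S^2.)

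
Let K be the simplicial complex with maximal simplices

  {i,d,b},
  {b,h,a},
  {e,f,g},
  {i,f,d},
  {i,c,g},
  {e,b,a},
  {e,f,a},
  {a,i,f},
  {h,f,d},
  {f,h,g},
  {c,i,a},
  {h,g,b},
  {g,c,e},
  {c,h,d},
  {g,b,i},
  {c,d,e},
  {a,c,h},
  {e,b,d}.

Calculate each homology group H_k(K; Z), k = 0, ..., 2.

Take the total order a < b < c < d < e < f < g < h < i on the vertex set. Then K (dimension 2) consists of the simplices:

  0-simplices (9): a, b, c, d, e, f, g, h, i
  1-simplices (27): ab, ac, ae, af, ah, ai, bd, be, bg, bh, bi, cd, ce, cg, ch, ci, de, df, dh, di, ef, eg, fg, fh, fi, gh, gi
  2-simplices (18): abe, abh, ach, aci, aef, afi, bde, bdi, bgh, bgi, cde, cdh, ceg, cgi, dfh, dfi, efg, fgh

so the chain groups are C_0 ≅ Z^9, C_1 ≅ Z^27, C_2 ≅ Z^18.

Boundary ∂_1: C_1 → C_0 maps an edge to its endpoints' difference, ∂[p,q] = q − p. For instance
  ∂gh = h − g.
The 9×27 boundary matrix has rank 8 and Smith normal form diag(1,1,1,1,1,1,1,1).

The boundary map ∂_2: C_2 → C_1 sends each 2-simplex [p,q,r] to [q,r] − [p,r] + [p,q]. For instance
  ∂ach = ch − ah + ac,
  ∂bgi = gi − bi + bg.
As a 27×18 matrix over Z this has rank 17, with invariant factors (1,1,1,1,1,1,1,1,1,1,1,1,1,1,1,1,1).

Now H_k = ker ∂_k / im ∂_{k+1}, so:

  H_0: rank C_0 − rank ∂_1 = 9 − 8 = 1, and the invariant factors of ∂_1 are all 1, so H_0 ≅ Z.
  H_1: rank ker ∂_1 − rank ∂_2 = (27 − 8) − 17 = 2, and the invariant factors of ∂_2 are all 1, so H_1 ≅ Z^2.
  H_2: rank ker ∂_2 − rank ∂_3 = (18 − 17) − 0 = 1, and there is no ∂_3, so H_2 ≅ Z.

H_0 ≅ Z,  H_1 ≅ Z^2,  H_2 ≅ Z.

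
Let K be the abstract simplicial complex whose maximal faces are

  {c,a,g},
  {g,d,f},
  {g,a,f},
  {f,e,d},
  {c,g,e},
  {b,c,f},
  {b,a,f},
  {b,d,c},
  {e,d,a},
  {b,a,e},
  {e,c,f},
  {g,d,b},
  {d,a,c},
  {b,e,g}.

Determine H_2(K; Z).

H_2 = Z.

Take the total order a < b < c < d < e < f < g on the vertex set. Then K (dimension 2) consists of the simplices:

  0-simplices (7): a, b, c, d, e, f, g
  1-simplices (21): ab, ac, ad, ae, af, ag, bc, bd, be, bf, bg, cd, ce, cf, cg, de, df, dg, ef, eg, fg
  2-simplices (14): abe, abf, acd, acg, ade, afg, bcd, bcf, bdg, beg, cef, ceg, def, dfg

giving chain groups C_0 ≅ Z^7, C_1 ≅ Z^21, C_2 ≅ Z^14.

The boundary map ∂_1: C_1 → C_0 maps an edge to its endpoints' difference, ∂[p,q] = q − p. For instance
  ∂cf = f − c.
The 7×21 boundary matrix has rank 6 and Smith normal form diag(1,1,1,1,1,1).

∂_2: C_2 → C_1 maps a triangle to the signed sum of its edges. For instance
  ∂acd = cd − ad + ac,
  ∂acg = cg − ag + ac.
The resulting 21×14 matrix has rank 13, and its Smith normal form has invariant factors (1,1,1,1,1,1,1,1,1,1,1,1,1).

Computing H_k = (kernel of ∂_k) / (image of ∂_{k+1}):

  H_2: rank ker ∂_2 − rank ∂_3 = (14 − 13) − 0 = 1, and there is no ∂_3, so H_2 = Z.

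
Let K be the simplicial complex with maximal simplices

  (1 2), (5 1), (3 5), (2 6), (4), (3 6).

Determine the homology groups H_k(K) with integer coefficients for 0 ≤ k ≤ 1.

K has 6 vertices, 5 edges.
rank ∂_0 = 0, rank ∂_1 = 4 ⇒ b_0 = 6 − 0 − 4 = 2; all invariant factors of ∂_1 are 1 so no torsion. So H_0 = Z^2.
rank ∂_1 = 4, rank ∂_2 = 0 ⇒ b_1 = 5 − 4 − 0 = 1. So H_1 = Z.

H_0 = Z^2,  H_1 = Z.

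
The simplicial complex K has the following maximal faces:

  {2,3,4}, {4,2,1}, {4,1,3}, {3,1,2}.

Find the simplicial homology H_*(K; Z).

Take the total order 1 < 2 < 3 < 4 on the vertex set. Then K (dimension 2) consists of the simplices:

  0-simplices (4): [1], [2], [3], [4]
  1-simplices (6): [1,2], [1,3], [1,4], [2,3], [2,4], [3,4]
  2-simplices (4): [1,2,3], [1,2,4], [1,3,4], [2,3,4]

giving chain groups C_0 ≅ Z^4, C_1 ≅ Z^6, C_2 ≅ Z^4.

∂_1: C_1 → C_0 sends each edge [p,q] (with p < q) to q − p.
This gives a 4×6 integer matrix of rank 3; reducing to Smith normal form yields diagonal entries (1,1,1).

Boundary ∂_2: C_2 → C_1 sends each 2-simplex [p,q,r] to [q,r] − [p,r] + [p,q]. For instance
  ∂[2,3,4] = [3,4] − [2,4] + [2,3],
  ∂[1,2,4] = [2,4] − [1,4] + [1,2].
The resulting 6×4 matrix has rank 3, and its Smith normal form has invariant factors (1,1,1).

Reading off H_k = ker ∂_k / im ∂_{k+1}:

  H_0: rank C_0 − rank ∂_1 = 4 − 3 = 1, and the invariant factors of ∂_1 are all 1, so H_0 ≅ Z.
  H_1: rank ker ∂_1 − rank ∂_2 = (6 − 3) − 3 = 0, and the invariant factors of ∂_2 are all 1, so H_1 ≅ 0.
  H_2: rank ker ∂_2 − rank ∂_3 = (4 − 3) − 0 = 1, and there is no ∂_3, so H_2 ≅ Z.

As a check, the Euler characteristic is 4 − 6 + 4 = 2, which agrees with 1 − 0 + 1 = 2.

H_0 = Z,  H_1 = 0,  H_2 = Z.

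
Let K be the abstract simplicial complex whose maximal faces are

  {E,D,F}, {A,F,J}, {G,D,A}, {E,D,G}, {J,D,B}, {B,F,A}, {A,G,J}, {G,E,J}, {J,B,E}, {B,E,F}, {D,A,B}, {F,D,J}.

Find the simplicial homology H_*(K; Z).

H_0 ≅ Z,  H_1 ≅ Z_2,  H_2 = 0.

We work with the vertex ordering A < B < D < E < F < G < J. The simplices of K, each written with vertices in increasing order, are:

  0-simplices (7): A, B, D, E, F, G, J
  1-simplices (18): AB, AD, AF, AG, AJ, BD, BE, BF, BJ, DE, DF, DG, DJ, EF, EG, EJ, FJ, GJ
  2-simplices (12): ABD, ABF, ADG, AFJ, AGJ, BDJ, BEF, BEJ, DEF, DEG, DFJ, EGJ

Hence C_0 ≅ Z^7, C_1 ≅ Z^18, C_2 ≅ Z^12.

The boundary map ∂_1: C_1 → C_0 sends each edge [p,q] (with p < q) to q − p. For instance
  ∂BE = E − B.
As a 7×18 matrix over Z this has rank 6, with invariant factors (1,1,1,1,1,1).

The boundary map ∂_2: C_2 → C_1 sends each 2-simplex [p,q,r] to [q,r] − [p,r] + [p,q]. For instance
  ∂AFJ = FJ − AJ + AF,
  ∂ABD = BD − AD + AB.
As a 18×12 matrix over Z this has rank 12, with invariant factors (1,1,1,1,1,1,1,1,1,1,1,2).

Computing H_k = (kernel of ∂_k) / (image of ∂_{k+1}):

  H_0: rank C_0 − rank ∂_1 = 7 − 6 = 1, and the invariant factors of ∂_1 are all 1, so H_0 = Z.
  H_1: rank ker ∂_1 − rank ∂_2 = (18 − 6) − 12 = 0, and ∂_2 has invariant factor 2 > 1, so H_1 = Z_2.
  H_2: rank ker ∂_2 − rank ∂_3 = (12 − 12) − 0 = 0, and there is no ∂_3, so H_2 = 0.

As a check, the Euler characteristic is 7 − 18 + 12 = 1, which agrees with 1 − 0 + 0 = 1.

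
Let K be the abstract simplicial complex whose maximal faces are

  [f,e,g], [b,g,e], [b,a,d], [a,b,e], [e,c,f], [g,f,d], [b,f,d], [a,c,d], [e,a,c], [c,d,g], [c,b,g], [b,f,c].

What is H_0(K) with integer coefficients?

H_0 = Z.

Order the vertices as a < b < c < d < e < f < g. Listing each simplex with vertices in this order, K has dimension 2 with simplices:

  0-simplices (7): a, b, c, d, e, f, g
  1-simplices (18): ab, ac, ad, ae, bc, bd, be, bf, bg, cd, ce, cf, cg, df, dg, ef, eg, fg
  2-simplices (12): abd, abe, acd, ace, bcf, bcg, bdf, beg, cdg, cef, dfg, efg

giving chain groups C_0 ≅ Z^7, C_1 ≅ Z^18, C_2 ≅ Z^12.

The boundary map ∂_1: C_1 → C_0 maps an edge to its endpoints' difference, ∂[p,q] = q − p.
As a 7×18 matrix over Z this has rank 6, with invariant factors (1,1,1,1,1,1).

The boundary map ∂_2: C_2 → C_1 sends each 2-simplex [p,q,r] to [q,r] − [p,r] + [p,q]. For instance
  ∂beg = eg − bg + be,
  ∂efg = fg − eg + ef.
The resulting 18×12 matrix has rank 12, and its Smith normal form has invariant factors (1,1,1,1,1,1,1,1,1,1,1,2).

Reading off H_k = ker ∂_k / im ∂_{k+1}:

  H_0: rank C_0 − rank ∂_1 = 7 − 6 = 1, and the invariant factors of ∂_1 are all 1, so H_0 ≅ Z.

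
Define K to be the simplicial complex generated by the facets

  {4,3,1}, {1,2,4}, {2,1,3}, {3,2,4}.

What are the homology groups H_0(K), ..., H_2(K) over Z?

Fix the vertex order 1 < 2 < 3 < 4 and write every simplex with vertices in increasing order. Then dim K = 2 and the simplices of K are:

  0-simplices (4): [1], [2], [3], [4]
  1-simplices (6): [1,2], [1,3], [1,4], [2,3], [2,4], [3,4]
  2-simplices (4): [1,2,3], [1,2,4], [1,3,4], [2,3,4]

so the chain groups are C_0 ≅ Z^4, C_1 ≅ Z^6, C_2 ≅ Z^4.

The boundary map ∂_1: C_1 → C_0 sends each edge [p,q] (with p < q) to q − p. For instance
  ∂[1,3] = [3] − [1].
As a 4×6 matrix over Z this has rank 3, with invariant factors (1,1,1).

Boundary ∂_2: C_2 → C_1 acts by ∂[p,q,r] = [q,r] − [p,r] + [p,q]. For instance
  ∂[1,3,4] = [3,4] − [1,4] + [1,3],
  ∂[2,3,4] = [3,4] − [2,4] + [2,3].
The 6×4 boundary matrix has rank 3 and Smith normal form diag(1,1,1).

Computing H_k = (kernel of ∂_k) / (image of ∂_{k+1}):

  H_0: rank C_0 − rank ∂_1 = 4 − 3 = 1, and the invariant factors of ∂_1 are all 1, so H_0 = Z.
  H_1: rank ker ∂_1 − rank ∂_2 = (6 − 3) − 3 = 0, and the invariant factors of ∂_2 are all 1, so H_1 = 0.
  H_2: rank ker ∂_2 − rank ∂_3 = (4 − 3) − 0 = 1, and there is no ∂_3, so H_2 = Z.

As a check, the Euler characteristic is 4 − 6 + 4 = 2, which agrees with 1 − 0 + 1 = 2.
(K is a triangulation of the 2-sphere S^2.)

H_0 = Z,  H_1 = 0,  H_2 = Z.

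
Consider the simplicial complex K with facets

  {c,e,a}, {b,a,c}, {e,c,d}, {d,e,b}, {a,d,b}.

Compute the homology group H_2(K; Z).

Order the vertices as a < b < c < d < e. Listing each simplex with vertices in this order, K has dimension 2 with simplices:

  0-simplices (5): a, b, c, d, e
  1-simplices (10): ab, ac, ad, ae, bc, bd, be, cd, ce, de
  2-simplices (5): abc, abd, ace, bde, cde

Hence C_0 ≅ Z^5, C_1 ≅ Z^10, C_2 ≅ Z^5.

Boundary ∂_1: C_1 → C_0 maps an edge to its endpoints' difference, ∂[p,q] = q − p.
The 5×10 boundary matrix has rank 4 and Smith normal form diag(1,1,1,1).

The boundary map ∂_2: C_2 → C_1 sends each 2-simplex [p,q,r] to [q,r] − [p,r] + [p,q]. For instance
  ∂bde = de − be + bd,
  ∂cde = de − ce + cd.
The resulting 10×5 matrix has rank 5, and its Smith normal form has invariant factors (1,1,1,1,1).

Reading off H_k = ker ∂_k / im ∂_{k+1}:

  H_2: rank ker ∂_2 − rank ∂_3 = (5 − 5) − 0 = 0, and there is no ∂_3, so H_2 = 0.

H_2 ≅ 0.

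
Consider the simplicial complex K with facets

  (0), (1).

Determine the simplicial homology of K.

K has 2 vertices.
rank ∂_0 = 0, rank ∂_1 = 0 ⇒ b_0 = 2 − 0 − 0 = 2. So H_0 ≅ Z^2.

H_0 ≅ Z^2.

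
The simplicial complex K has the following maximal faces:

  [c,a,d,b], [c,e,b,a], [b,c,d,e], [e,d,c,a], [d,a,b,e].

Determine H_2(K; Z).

Order the vertices as a < b < c < d < e. Listing each simplex with vertices in this order, K has dimension 3 with simplices:

  0-simplices (5): a, b, c, d, e
  1-simplices (10): ab, ac, ad, ae, bc, bd, be, cd, ce, de
  2-simplices (10): abc, abd, abe, acd, ace, ade, bcd, bce, bde, cde
  3-simplices (5): abcd, abce, abde, acde, bcde

so the chain groups are C_0 ≅ Z^5, C_1 ≅ Z^10, C_2 ≅ Z^10, C_3 ≅ Z^5.

∂_1: C_1 → C_0 is given by ∂[p,q] = [q] − [p]. For instance
  ∂cd = d − c.
The resulting 5×10 matrix has rank 4, and its Smith normal form has invariant factors (1,1,1,1).

The boundary map ∂_2: C_2 → C_1 acts by ∂[p,q,r] = [q,r] − [p,r] + [p,q]. For instance
  ∂bce = ce − be + bc,
  ∂abd = bd − ad + ab.
The 10×10 boundary matrix has rank 6 and Smith normal form diag(1,1,1,1,1,1).

∂_3: C_3 → C_2 sends each 3-simplex σ to the alternating sum Σ_i (−1)^i (σ with its i-th vertex removed). For instance
  ∂bcde = cde − bde + bce − bcd,
  ∂acde = cde − ade + ace − acd.
The resulting 10×5 matrix has rank 4, and its Smith normal form has invariant factors (1,1,1,1).

From H_k ≅ ker(∂_k) / im(∂_{k+1}) we obtain:

  H_2: rank ker ∂_2 − rank ∂_3 = (10 − 6) − 4 = 0, and the invariant factors of ∂_3 are all 1, so H_2 ≅ 0.

H_2 ≅ 0.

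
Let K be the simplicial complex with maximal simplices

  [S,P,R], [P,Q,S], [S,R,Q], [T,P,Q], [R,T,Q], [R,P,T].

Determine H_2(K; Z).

H_2 = Z.

We work with the vertex ordering P < Q < R < S < T. The simplices of K, each written with vertices in increasing order, are:

  0-simplices (5): P, Q, R, S, T
  1-simplices (9): PQ, PR, PS, PT, QR, QS, QT, RS, RT
  2-simplices (6): PQS, PQT, PRS, PRT, QRS, QRT

Hence C_0 ≅ Z^5, C_1 ≅ Z^9, C_2 ≅ Z^6.

The boundary map ∂_1: C_1 → C_0 maps an edge to its endpoints' difference, ∂[p,q] = q − p.
The 5×9 boundary matrix has rank 4 and Smith normal form diag(1,1,1,1).

The boundary map ∂_2: C_2 → C_1 maps a triangle to the signed sum of its edges. For instance
  ∂QRS = RS − QS + QR,
  ∂PQT = QT − PT + PQ.
This gives a 9×6 integer matrix of rank 5; reducing to Smith normal form yields diagonal entries (1,1,1,1,1).

Computing H_k = (kernel of ∂_k) / (image of ∂_{k+1}):

  H_2: rank ker ∂_2 − rank ∂_3 = (6 − 5) − 0 = 1, and there is no ∂_3, so H_2 = Z.

(K is a triangulation of the 2-sphere S^2.)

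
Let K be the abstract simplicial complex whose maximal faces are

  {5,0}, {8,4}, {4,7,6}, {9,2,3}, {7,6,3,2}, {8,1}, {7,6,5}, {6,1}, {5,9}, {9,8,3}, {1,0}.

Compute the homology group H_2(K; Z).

Fix the vertex order 0 < 1 < 2 < 3 < 4 < 5 < 6 < 7 < 8 < 9 and write every simplex with vertices in increasing order. Then dim K = 3 and the simplices of K are:

  0-simplices (10): [0], [1], [2], [3], [4], [5], [6], [7], [8], [9]
  1-simplices (20): [0,1], [0,5], [1,6], [1,8], [2,3], [2,6], [2,7], [2,9], [3,6], [3,7], [3,8], [3,9], [4,6], [4,7], [4,8], [5,6], [5,7], [5,9], [6,7], [8,9]
  2-simplices (8): [2,3,6], [2,3,7], [2,3,9], [2,6,7], [3,6,7], [3,8,9], [4,6,7], [5,6,7]
  3-simplices (1): [2,3,6,7]

Hence C_0 ≅ Z^10, C_1 ≅ Z^20, C_2 ≅ Z^8, C_3 ≅ Z^1.

∂_1: C_1 → C_0 is given by ∂[p,q] = [q] − [p]. For instance
  ∂[6,7] = [7] − [6].
This gives a 10×20 integer matrix of rank 9; reducing to Smith normal form yields diagonal entries (1,1,1,1,1,1,1,1,1).

The boundary map ∂_2: C_2 → C_1 acts by ∂[p,q,r] = [q,r] − [p,r] + [p,q]. For instance
  ∂[2,3,6] = [3,6] − [2,6] + [2,3],
  ∂[2,3,7] = [3,7] − [2,7] + [2,3].
This gives a 20×8 integer matrix of rank 7; reducing to Smith normal form yields diagonal entries (1,1,1,1,1,1,1).

The boundary map ∂_3: C_3 → C_2 sends each 3-simplex σ to the alternating sum Σ_i (−1)^i (σ with its i-th vertex removed). For instance
  ∂[2,3,6,7] = [3,6,7] − [2,6,7] + [2,3,7] − [2,3,6].
As a 8×1 matrix over Z this has rank 1, with invariant factors (1).

Now H_k = ker ∂_k / im ∂_{k+1}, so:

  H_2: rank ker ∂_2 − rank ∂_3 = (8 − 7) − 1 = 0, and the invariant factors of ∂_3 are all 1, so H_2 ≅ 0.

H_2 ≅ 0.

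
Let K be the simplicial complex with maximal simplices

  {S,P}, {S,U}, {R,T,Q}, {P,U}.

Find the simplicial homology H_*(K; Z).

H_0 ≅ Z^2,  H_1 ≅ Z,  H_2 = 0.

Take the total order P < Q < R < S < T < U on the vertex set. Then K (dimension 2) consists of the simplices:

  0-simplices (6): P, Q, R, S, T, U
  1-simplices (6): PS, PU, QR, QT, RT, SU
  2-simplices (1): QRT

so the chain groups are C_0 ≅ Z^6, C_1 ≅ Z^6, C_2 ≅ Z^1.

∂_1: C_1 → C_0 is given by ∂[p,q] = [q] − [p]. For instance
  ∂PU = U − P.
The resulting 6×6 matrix has rank 4, and its Smith normal form has invariant factors (1,1,1,1).

∂_2: C_2 → C_1 sends each 2-simplex [p,q,r] to [q,r] − [p,r] + [p,q]. For instance
  ∂QRT = RT − QT + QR.
The 6×1 boundary matrix has rank 1 and Smith normal form diag(1).

Computing H_k = (kernel of ∂_k) / (image of ∂_{k+1}):

  H_0: rank C_0 − rank ∂_1 = 6 − 4 = 2, and the invariant factors of ∂_1 are all 1, so H_0 ≅ Z^2.
  H_1: rank ker ∂_1 − rank ∂_2 = (6 − 4) − 1 = 1, and the invariant factors of ∂_2 are all 1, so H_1 ≅ Z.
  H_2: rank ker ∂_2 − rank ∂_3 = (1 − 1) − 0 = 0, and there is no ∂_3, so H_2 ≅ 0.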